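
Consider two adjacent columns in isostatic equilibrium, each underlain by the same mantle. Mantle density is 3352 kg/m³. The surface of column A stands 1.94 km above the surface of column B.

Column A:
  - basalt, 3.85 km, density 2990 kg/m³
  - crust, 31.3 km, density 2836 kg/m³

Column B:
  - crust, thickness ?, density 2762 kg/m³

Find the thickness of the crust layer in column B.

18.7 km

Take the compensation level at the base of the deeper column (depth z_c below the surface of column A) and equate Σ ρ_i t_i down to z_c; mantle fills any gap and the z_c terms cancel.
Column A: 3.85×2990 + 31.3×2836 + (z_c − 35.15)×3352
Column B: 1.94×0 + x×2762 + (z_c − 1.94 − 0 − x)×3352
The z_c×3352 term appears on both sides and cancels. Collect the known terms of each column as K = Σ(ρt)_known − 3352 × (depth of known layers): K_A = 100278.3 − 3352×35.15 = −17544.5; K_B = 0 − 3352×(1.94 + 0) = −6502.88.
Balance: K_A = K_B − x×(3352 − 2762), so x = (K_B − K_A)/(3352 − 2762) = 11041.6/590 = 18.7 km.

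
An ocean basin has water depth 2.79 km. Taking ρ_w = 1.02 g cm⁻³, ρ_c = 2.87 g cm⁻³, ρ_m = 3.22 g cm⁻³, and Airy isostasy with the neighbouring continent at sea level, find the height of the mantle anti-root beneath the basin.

Equating mass per unit area of the two columns: replacing crust with seawater at the top is compensated by replacing crust with mantle at the base: d (ρ_c − ρ_w) = a (ρ_m − ρ_c).
a = d (ρ_c − ρ_w)/(ρ_m − ρ_c) = 2.79 km × 1.85/0.35 = 14.7 km.

14.7 km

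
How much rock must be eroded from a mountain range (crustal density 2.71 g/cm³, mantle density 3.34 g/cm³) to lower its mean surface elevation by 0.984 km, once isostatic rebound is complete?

5.22 km

Net drop Δ = e − u = e − e ρ_c/ρ_m = e (ρ_m − ρ_c)/ρ_m.
e = Δ ρ_m/(ρ_m − ρ_c) = 0.984 km × 3.34/0.63 = 5.22 km.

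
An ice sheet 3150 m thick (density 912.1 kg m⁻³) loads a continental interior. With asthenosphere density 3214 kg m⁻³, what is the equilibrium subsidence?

894 m

By Archimedes' principle applied to the lithosphere: the ice load ρ_ice t is balanced by mantle displaced below, ρ_m s.
s = t ρ_ice / ρ_m = 3150 m × 912.1/3214 = 894 m.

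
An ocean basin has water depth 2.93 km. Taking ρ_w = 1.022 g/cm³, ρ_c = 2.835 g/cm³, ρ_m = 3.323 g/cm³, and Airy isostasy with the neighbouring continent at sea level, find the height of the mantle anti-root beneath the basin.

10.9 km

In Airy isostatic equilibrium: replacing crust with seawater at the top is compensated by replacing crust with mantle at the base: d (ρ_c − ρ_w) = a (ρ_m − ρ_c).
a = d (ρ_c − ρ_w)/(ρ_m − ρ_c) = 2.93 km × 1.813/0.488 = 10.9 km.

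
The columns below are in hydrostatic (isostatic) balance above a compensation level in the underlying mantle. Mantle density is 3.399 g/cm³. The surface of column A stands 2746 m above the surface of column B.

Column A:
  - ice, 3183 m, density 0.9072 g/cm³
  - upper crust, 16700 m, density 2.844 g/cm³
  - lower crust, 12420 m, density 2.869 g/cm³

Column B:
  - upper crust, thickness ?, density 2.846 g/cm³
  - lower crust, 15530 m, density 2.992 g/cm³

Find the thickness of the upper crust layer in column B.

14700 m

Take the compensation level at the base of the deeper column (depth z_c below the surface of column A) and equate Σ ρ_i t_i down to z_c; mantle fills any gap and the z_c terms cancel.
Column A: 3183×0.9072 + 16700×2.844 + 12420×2.869 + (z_c − 32303)×3.399
Column B: 2746×0 + x×2.846 + 15530×2.992 + (z_c − 2746 − 15530 − x)×3.399
The z_c×3.399 term appears on both sides and cancels. Collect the known terms of each column as K = Σ(ρt)_known − 3.399 × (depth of known layers): K_A = 86015.3976 − 3.399×32303 = −23782.4994; K_B = 46465.76 − 3.399×(2746 + 15530) = −15654.364.
Balance: K_A = K_B − x×(3.399 − 2.846), so x = (K_B − K_A)/(3.399 − 2.846) = 8128.14/0.553 = 14700 m.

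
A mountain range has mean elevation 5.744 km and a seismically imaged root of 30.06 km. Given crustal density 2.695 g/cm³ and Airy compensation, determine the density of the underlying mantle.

Airy balance: ρ_c h = (ρ_m − ρ_c) r → ρ_m = ρ_c (1 + h/r).
ρ_m = 2.695 × (1 + 5.744 km/30.06 km) = 3.21 g/cm³.

3.21 g/cm³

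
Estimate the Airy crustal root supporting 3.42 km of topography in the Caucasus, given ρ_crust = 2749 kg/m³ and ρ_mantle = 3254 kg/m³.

18.6 km

Isostatic balance requires: the weight of the topography is balanced by the buoyancy of the root, ρ_c h = (ρ_m − ρ_c) r.
r = h · ρ_c / (ρ_m − ρ_c) = 3.42 km × 2749 / (3254 − 2749) = 18.6 km.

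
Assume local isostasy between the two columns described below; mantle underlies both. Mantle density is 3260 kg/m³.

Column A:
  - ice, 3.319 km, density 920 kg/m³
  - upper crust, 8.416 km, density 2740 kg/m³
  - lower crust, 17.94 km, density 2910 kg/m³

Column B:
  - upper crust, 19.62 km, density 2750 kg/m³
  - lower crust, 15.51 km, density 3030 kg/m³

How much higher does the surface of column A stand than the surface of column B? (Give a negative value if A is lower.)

1.49 km

For any compensation level in the mantle, the mantle terms cancel and isostasy reduces to e = (Σt_A − Σt_B) − (Σ(ρt)_A − Σ(ρt)_B) / ρ_m.
Σt_A = 29.675 km; Σt_B = 35.13 km; Σ(ρt)_A = 78318.72; Σ(ρt)_B = 100950.3 (in km·kg/m³).
e = (29.675 − 35.13) − (78318.72 − 100950.3) / 3260 = 1.49 km.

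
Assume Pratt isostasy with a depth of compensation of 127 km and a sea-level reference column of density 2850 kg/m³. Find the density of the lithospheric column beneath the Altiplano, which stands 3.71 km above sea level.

2770 kg/m³

Pratt balance: ρ_ref D = ρ (D + h).
ρ = ρ_ref D/(D + h) = 2850 × 127 km/(127 km + 3.71 km) = 2770 kg/m³.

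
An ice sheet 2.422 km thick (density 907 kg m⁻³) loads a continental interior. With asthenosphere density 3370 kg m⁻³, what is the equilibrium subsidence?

0.652 km

For local isostatic compensation: the ice load ρ_ice t is balanced by mantle displaced below, ρ_m s.
s = t ρ_ice / ρ_m = 2.422 km × 907/3370 = 0.652 km.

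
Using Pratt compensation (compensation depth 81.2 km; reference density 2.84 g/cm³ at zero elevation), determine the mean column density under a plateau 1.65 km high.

Pratt balance: ρ_ref D = ρ (D + h).
ρ = ρ_ref D/(D + h) = 2.84 × 81.2 km/(81.2 km + 1.65 km) = 2.78 g/cm³.

2.78 g/cm³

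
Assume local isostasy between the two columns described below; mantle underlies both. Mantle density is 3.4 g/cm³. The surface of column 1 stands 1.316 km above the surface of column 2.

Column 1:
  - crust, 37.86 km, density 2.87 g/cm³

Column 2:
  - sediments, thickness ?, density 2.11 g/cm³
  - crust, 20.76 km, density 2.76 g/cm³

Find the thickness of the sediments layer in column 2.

1.79 km

Take the compensation level at the base of the deeper column (depth z_c below the surface of column 1) and equate Σ ρ_i t_i down to z_c; mantle fills any gap and the z_c terms cancel.
Column 1: 37.86×2.87 + (z_c − 37.86)×3.4
Column 2: 1.316×0 + x×2.11 + 20.76×2.76 + (z_c − 1.316 − 20.76 − x)×3.4
The z_c×3.4 term appears on both sides and cancels. Collect the known terms of each column as K = Σ(ρt)_known − 3.4 × (depth of known layers): K_1 = 108.6582 − 3.4×37.86 = −20.0658; K_2 = 57.2976 − 3.4×(1.316 + 20.76) = −17.7608.
Balance: K_1 = K_2 − x×(3.4 − 2.11), so x = (K_2 − K_1)/(3.4 − 2.11) = 2.305/1.29 = 1.79 km.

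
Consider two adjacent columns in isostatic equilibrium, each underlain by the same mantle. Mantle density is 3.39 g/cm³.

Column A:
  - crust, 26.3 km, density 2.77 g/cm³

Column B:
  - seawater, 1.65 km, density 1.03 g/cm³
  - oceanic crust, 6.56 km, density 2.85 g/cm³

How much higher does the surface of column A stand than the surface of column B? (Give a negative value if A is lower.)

2.62 km

For any compensation level in the mantle, the mantle terms cancel and isostasy reduces to e = (Σt_A − Σt_B) − (Σ(ρt)_A − Σ(ρt)_B) / ρ_m.
Σt_A = 26.3 km; Σt_B = 8.21 km; Σ(ρt)_A = 72.851; Σ(ρt)_B = 20.3955 (in km·g/cm³).
e = (26.3 − 8.21) − (72.851 − 20.3955) / 3.39 = 2.62 km.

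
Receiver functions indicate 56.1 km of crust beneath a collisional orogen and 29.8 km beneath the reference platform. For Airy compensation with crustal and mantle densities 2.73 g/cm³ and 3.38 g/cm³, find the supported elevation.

Excess crust Δ = 56.1 km − 29.8 km = 26.3 km, split between elevation h and root r with h + r = Δ.
Airy balance ρ_c h = (ρ_m − ρ_c) r gives r = h ρ_c/(ρ_m − ρ_c), so h (1 + ρ_c/(ρ_m − ρ_c)) = Δ, i.e. h = Δ (ρ_m − ρ_c)/ρ_m.
h = 26.3 km × 0.65/3.38 = 5.06 km.

5.06 km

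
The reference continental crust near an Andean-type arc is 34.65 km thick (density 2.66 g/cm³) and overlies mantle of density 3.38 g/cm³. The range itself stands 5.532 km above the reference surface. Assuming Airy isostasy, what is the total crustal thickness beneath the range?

Root depth r = h ρ_c / (ρ_m − ρ_c) = 5.532 km × 2.66 / 0.72 = 20.44 km.
Total thickness = T + h + r = 34.65 km + 5.532 km + 20.44 km = 60.6 km.

60.6 km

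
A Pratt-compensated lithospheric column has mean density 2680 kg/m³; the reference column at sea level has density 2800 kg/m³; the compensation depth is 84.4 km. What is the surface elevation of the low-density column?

ρ_ref D = ρ (D + h) → h = D (ρ_ref − ρ)/ρ.
h = 84.4 km × (2800 − 2680)/2680 = 3.78 km.

3.78 km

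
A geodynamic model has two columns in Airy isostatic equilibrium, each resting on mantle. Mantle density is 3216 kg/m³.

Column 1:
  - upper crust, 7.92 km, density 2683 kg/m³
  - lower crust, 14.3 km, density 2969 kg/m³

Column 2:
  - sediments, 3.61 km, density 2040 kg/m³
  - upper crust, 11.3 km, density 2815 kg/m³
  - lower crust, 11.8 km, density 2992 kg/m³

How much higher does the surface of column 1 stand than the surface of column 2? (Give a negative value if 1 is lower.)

For any compensation level in the mantle, the mantle terms cancel and isostasy reduces to e = (Σt_1 − Σt_2) − (Σ(ρt)_1 − Σ(ρt)_2) / ρ_m.
Σt_1 = 22.22 km; Σt_2 = 26.71 km; Σ(ρt)_1 = 63706.06; Σ(ρt)_2 = 74479.5 (in km·kg/m³).
e = (22.22 − 26.71) − (63706.06 − 74479.5) / 3216 = −1.14 km.

−1.14 km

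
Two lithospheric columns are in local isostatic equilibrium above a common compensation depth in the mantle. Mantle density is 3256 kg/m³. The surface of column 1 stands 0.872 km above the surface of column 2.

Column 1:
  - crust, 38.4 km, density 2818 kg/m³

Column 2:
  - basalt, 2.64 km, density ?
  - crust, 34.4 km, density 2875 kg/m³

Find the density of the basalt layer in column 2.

2930 kg/m³

Take the compensation level at the base of the deeper column (depth z_c below the surface of column 1) and equate Σ ρ_i t_i down to z_c; mantle fills any gap and the z_c terms cancel.
Column 1: 38.4×2818 + (z_c − 38.4)×3256
Column 2: 0.872×0 + 2.64×ρ + 34.4×2875 + (z_c − 0.872 − 37.04)×3256
The z_c×3256 term appears on both sides and cancels. Collect the known terms of each column as K = Σ(ρt)_known − 3256 × (depth of known layers): K_1 = 108211.2 − 3256×38.4 = −16819.2; K_2 = 98900 − 3256×(0.872 + 37.04) = −24541.472.
Balance: K_1 = K_2 + 2.64×ρ, so ρ = (K_1 − K_2)/2.64 = 7722.27/2.64 = 2930 kg/m³.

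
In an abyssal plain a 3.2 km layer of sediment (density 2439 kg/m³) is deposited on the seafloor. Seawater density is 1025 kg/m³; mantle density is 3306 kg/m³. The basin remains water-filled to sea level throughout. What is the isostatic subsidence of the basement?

1.98 km

Submarine loading: the sediment displaces seawater, and the subsidence is in turn flooded, so s (ρ_m − ρ_w) = t (ρ_sed − ρ_w).
s = 3.2 km × (2439 − 1025) / (3306 − 1025) = 1.98 km.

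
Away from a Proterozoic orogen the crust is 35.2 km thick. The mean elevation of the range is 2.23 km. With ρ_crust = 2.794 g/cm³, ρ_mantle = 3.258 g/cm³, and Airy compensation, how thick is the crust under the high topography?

50.9 km

Root depth r = h ρ_c / (ρ_m − ρ_c) = 2.23 km × 2.794 / 0.464 = 13.43 km.
Total thickness = T + h + r = 35.2 km + 2.23 km + 13.43 km = 50.9 km.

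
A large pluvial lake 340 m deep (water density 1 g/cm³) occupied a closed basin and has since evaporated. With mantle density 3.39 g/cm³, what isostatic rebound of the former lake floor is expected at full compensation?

100 m

u = d ρ_w/ρ_m = 340 m × 1/3.39 = 100 m.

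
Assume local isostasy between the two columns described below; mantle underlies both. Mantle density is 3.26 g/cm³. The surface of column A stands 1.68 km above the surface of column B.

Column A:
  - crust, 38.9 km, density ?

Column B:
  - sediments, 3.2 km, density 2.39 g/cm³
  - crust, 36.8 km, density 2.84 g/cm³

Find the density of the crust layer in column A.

2.65 g/cm³

Take the compensation level at the base of the deeper column (depth z_c below the surface of column A) and equate Σ ρ_i t_i down to z_c; mantle fills any gap and the z_c terms cancel.
Column A: 38.9×ρ + (z_c − 38.9)×3.26
Column B: 1.68×0 + 3.2×2.39 + 36.8×2.84 + (z_c − 1.68 − 40)×3.26
The z_c×3.26 term appears on both sides and cancels. Collect the known terms of each column as K = Σ(ρt)_known − 3.26 × (depth of known layers): K_A = 0 − 3.26×38.9 = −126.814; K_B = 112.16 − 3.26×(1.68 + 40) = −23.7168.
Balance: K_A + 38.9×ρ = K_B, so ρ = (K_B − K_A)/38.9 = 103.097/38.9 = 2.65 g/cm³.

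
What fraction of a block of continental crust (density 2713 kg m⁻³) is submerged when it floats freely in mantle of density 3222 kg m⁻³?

0.842

Submerged fraction = ρ_obj/ρ_fluid = 2713/3222 = 0.842.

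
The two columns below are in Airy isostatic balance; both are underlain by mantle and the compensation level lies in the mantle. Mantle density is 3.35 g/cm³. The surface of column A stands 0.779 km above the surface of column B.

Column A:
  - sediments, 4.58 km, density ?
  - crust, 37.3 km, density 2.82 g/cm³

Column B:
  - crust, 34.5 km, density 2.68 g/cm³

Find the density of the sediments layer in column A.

Take the compensation level at the base of the deeper column (depth z_c below the surface of column A) and equate Σ ρ_i t_i down to z_c; mantle fills any gap and the z_c terms cancel.
Column A: 4.58×ρ + 37.3×2.82 + (z_c − 41.88)×3.35
Column B: 0.779×0 + 34.5×2.68 + (z_c − 0.779 − 34.5)×3.35
The z_c×3.35 term appears on both sides and cancels. Collect the known terms of each column as K = Σ(ρt)_known − 3.35 × (depth of known layers): K_A = 105.186 − 3.35×41.88 = −35.112; K_B = 92.46 − 3.35×(0.779 + 34.5) = −25.72465.
Balance: K_A + 4.58×ρ = K_B, so ρ = (K_B − K_A)/4.58 = 9.38735/4.58 = 2.05 g/cm³.

2.05 g/cm³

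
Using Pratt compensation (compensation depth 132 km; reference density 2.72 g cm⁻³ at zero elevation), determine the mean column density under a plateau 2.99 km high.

Pratt balance: ρ_ref D = ρ (D + h).
ρ = ρ_ref D/(D + h) = 2.72 × 132 km/(132 km + 2.99 km) = 2.66 g cm⁻³.

2.66 g cm⁻³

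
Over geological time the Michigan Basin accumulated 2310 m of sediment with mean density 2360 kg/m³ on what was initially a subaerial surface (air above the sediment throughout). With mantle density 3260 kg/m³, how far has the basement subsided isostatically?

Subaerial load: s = t ρ_sed / ρ_m = 2310 m × 2360/3260 = 1670 m.

1670 m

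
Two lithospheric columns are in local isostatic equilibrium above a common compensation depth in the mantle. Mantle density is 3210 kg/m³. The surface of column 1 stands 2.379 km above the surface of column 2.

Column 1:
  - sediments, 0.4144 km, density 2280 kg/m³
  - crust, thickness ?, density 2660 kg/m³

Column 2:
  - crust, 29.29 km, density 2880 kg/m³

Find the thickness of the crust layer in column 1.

Take the compensation level at the base of the deeper column (depth z_c below the surface of column 1) and equate Σ ρ_i t_i down to z_c; mantle fills any gap and the z_c terms cancel.
Column 1: 0.4144×2280 + x×2660 + (z_c − 0.4144 − x)×3210
Column 2: 2.379×0 + 29.29×2880 + (z_c − 2.379 − 29.29)×3210
The z_c×3210 term appears on both sides and cancels. Collect the known terms of each column as K = Σ(ρt)_known − 3210 × (depth of known layers): K_1 = 944.832 − 3210×0.4144 = −385.392; K_2 = 84355.2 − 3210×(2.379 + 29.29) = −17302.29.
Balance: K_1 − x×(3210 − 2660) = K_2, so x = (K_1 − K_2)/(3210 − 2660) = 16916.9/550 = 30.8 km.

30.8 km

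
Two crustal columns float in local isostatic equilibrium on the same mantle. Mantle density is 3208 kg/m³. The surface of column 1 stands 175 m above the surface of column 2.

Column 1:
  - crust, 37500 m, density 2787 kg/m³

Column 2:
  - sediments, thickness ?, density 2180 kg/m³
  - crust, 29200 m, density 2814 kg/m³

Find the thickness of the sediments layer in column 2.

3620 m

Take the compensation level at the base of the deeper column (depth z_c below the surface of column 1) and equate Σ ρ_i t_i down to z_c; mantle fills any gap and the z_c terms cancel.
Column 1: 37500×2787 + (z_c − 37500)×3208
Column 2: 175×0 + x×2180 + 29200×2814 + (z_c − 175 − 29200 − x)×3208
The z_c×3208 term appears on both sides and cancels. Collect the known terms of each column as K = Σ(ρt)_known − 3208 × (depth of known layers): K_1 = 104512500 − 3208×37500 = −15787500; K_2 = 82168800 − 3208×(175 + 29200) = −12066200.
Balance: K_1 = K_2 − x×(3208 − 2180), so x = (K_2 − K_1)/(3208 − 2180) = 3721300/1028 = 3620 m.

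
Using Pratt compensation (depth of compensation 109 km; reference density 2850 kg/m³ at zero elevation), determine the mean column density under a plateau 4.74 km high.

Pratt balance: ρ_ref D = ρ (D + h).
ρ = ρ_ref D/(D + h) = 2850 × 109 km/(109 km + 4.74 km) = 2730 kg/m³.

2730 kg/m³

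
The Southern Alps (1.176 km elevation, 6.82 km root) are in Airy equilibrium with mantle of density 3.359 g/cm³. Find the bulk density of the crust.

2.86 g/cm³

ρ_c h = (ρ_m − ρ_c) r → ρ_c (h + r) = ρ_m r → ρ_c = ρ_m r / (h + r).
ρ_c = 3.359 × 6.82 km / (1.176 km + 6.82 km) = 2.86 g/cm³.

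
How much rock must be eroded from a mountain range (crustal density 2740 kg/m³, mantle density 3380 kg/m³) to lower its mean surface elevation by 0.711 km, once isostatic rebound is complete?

3.75 km

Net drop Δ = e − u = e − e ρ_c/ρ_m = e (ρ_m − ρ_c)/ρ_m.
e = Δ ρ_m/(ρ_m − ρ_c) = 0.711 km × 3380/640 = 3.75 km.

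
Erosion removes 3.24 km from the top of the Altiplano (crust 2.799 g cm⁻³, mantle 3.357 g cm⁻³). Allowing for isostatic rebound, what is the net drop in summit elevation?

0.539 km

Rebound u = e ρ_c/ρ_m = 3.24 km × 2.799/3.357 = 2.701 km.
Net surface drop = e − u = 3.24 km − 2.701 km = e (ρ_m − ρ_c)/ρ_m = 0.539 km.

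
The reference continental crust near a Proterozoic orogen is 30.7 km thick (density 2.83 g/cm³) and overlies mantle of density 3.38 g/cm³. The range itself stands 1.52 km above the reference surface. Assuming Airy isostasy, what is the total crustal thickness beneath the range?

Root depth r = h ρ_c / (ρ_m − ρ_c) = 1.52 km × 2.83 / 0.55 = 7.821 km.
Total thickness = T + h + r = 30.7 km + 1.52 km + 7.821 km = 40 km.

40 km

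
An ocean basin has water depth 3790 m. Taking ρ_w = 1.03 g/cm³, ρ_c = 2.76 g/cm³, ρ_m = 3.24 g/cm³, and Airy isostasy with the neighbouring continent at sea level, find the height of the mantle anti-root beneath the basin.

Balancing pressure at the compensation depth: replacing crust with seawater at the top is compensated by replacing crust with mantle at the base: d (ρ_c − ρ_w) = a (ρ_m − ρ_c).
a = d (ρ_c − ρ_w)/(ρ_m − ρ_c) = 3790 m × 1.73/0.48 = 13700 m.

13700 m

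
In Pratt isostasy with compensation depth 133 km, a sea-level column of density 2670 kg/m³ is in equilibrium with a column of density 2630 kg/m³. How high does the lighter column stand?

ρ_ref D = ρ (D + h) → h = D (ρ_ref − ρ)/ρ.
h = 133 km × (2670 − 2630)/2630 = 2.02 km.

2.02 km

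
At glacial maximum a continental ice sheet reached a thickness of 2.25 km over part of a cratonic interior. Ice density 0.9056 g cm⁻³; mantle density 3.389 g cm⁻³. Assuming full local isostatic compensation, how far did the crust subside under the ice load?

By Archimedes' principle applied to the lithosphere: the ice load ρ_ice t is balanced by mantle displaced below, ρ_m s.
s = t ρ_ice / ρ_m = 2.25 km × 0.9056/3.389 = 0.601 km.

0.601 km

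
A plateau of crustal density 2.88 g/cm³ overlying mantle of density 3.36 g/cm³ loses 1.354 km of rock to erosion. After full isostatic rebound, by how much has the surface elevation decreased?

0.193 km

Rebound u = e ρ_c/ρ_m = 1.354 km × 2.88/3.36 = 1.161 km.
Net surface drop = e − u = 1.354 km − 1.161 km = e (ρ_m − ρ_c)/ρ_m = 0.193 km.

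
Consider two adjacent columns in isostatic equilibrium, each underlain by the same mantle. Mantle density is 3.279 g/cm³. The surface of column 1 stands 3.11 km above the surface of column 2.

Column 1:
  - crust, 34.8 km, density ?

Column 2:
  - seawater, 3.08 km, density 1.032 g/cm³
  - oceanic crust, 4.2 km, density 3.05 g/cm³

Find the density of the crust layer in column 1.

2.76 g/cm³

Take the compensation level at the base of the deeper column (depth z_c below the surface of column 1) and equate Σ ρ_i t_i down to z_c; mantle fills any gap and the z_c terms cancel.
Column 1: 34.8×ρ + (z_c − 34.8)×3.279
Column 2: 3.11×0 + 3.08×1.032 + 4.2×3.05 + (z_c − 3.11 − 7.28)×3.279
The z_c×3.279 term appears on both sides and cancels. Collect the known terms of each column as K = Σ(ρt)_known − 3.279 × (depth of known layers): K_1 = 0 − 3.279×34.8 = −114.1092; K_2 = 15.98856 − 3.279×(3.11 + 7.28) = −18.08025.
Balance: K_1 + 34.8×ρ = K_2, so ρ = (K_2 − K_1)/34.8 = 96.0289/34.8 = 2.76 g/cm³.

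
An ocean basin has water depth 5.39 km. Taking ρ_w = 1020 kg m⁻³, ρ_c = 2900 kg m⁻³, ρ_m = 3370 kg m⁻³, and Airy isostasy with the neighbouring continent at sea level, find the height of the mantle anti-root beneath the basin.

21.6 km

In Airy isostatic equilibrium: replacing crust with seawater at the top is compensated by replacing crust with mantle at the base: d (ρ_c − ρ_w) = a (ρ_m − ρ_c).
a = d (ρ_c − ρ_w)/(ρ_m − ρ_c) = 5.39 km × 1880/470 = 21.6 km.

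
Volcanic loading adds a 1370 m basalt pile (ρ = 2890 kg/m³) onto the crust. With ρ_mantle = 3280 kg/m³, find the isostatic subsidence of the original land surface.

1210 m

Subaerial loading: s = t ρ_load / ρ_m.
s = 1370 m × 2890/3280 = 1210 m.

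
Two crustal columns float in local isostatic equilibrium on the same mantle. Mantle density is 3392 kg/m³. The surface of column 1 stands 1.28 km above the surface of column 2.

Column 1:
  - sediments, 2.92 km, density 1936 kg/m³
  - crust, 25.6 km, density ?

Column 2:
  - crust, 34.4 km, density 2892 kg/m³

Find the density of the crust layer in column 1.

2720 kg/m³

Take the compensation level at the base of the deeper column (depth z_c below the surface of column 1) and equate Σ ρ_i t_i down to z_c; mantle fills any gap and the z_c terms cancel.
Column 1: 2.92×1936 + 25.6×ρ + (z_c − 28.52)×3392
Column 2: 1.28×0 + 34.4×2892 + (z_c − 1.28 − 34.4)×3392
The z_c×3392 term appears on both sides and cancels. Collect the known terms of each column as K = Σ(ρt)_known − 3392 × (depth of known layers): K_1 = 5653.12 − 3392×28.52 = −91086.72; K_2 = 99484.8 − 3392×(1.28 + 34.4) = −21541.76.
Balance: K_1 + 25.6×ρ = K_2, so ρ = (K_2 − K_1)/25.6 = 69545/25.6 = 2720 kg/m³.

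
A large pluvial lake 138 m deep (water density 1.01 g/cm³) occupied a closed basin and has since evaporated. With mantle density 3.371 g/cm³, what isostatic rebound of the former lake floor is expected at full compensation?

u = d ρ_w/ρ_m = 138 m × 1.01/3.371 = 41.3 m.

41.3 m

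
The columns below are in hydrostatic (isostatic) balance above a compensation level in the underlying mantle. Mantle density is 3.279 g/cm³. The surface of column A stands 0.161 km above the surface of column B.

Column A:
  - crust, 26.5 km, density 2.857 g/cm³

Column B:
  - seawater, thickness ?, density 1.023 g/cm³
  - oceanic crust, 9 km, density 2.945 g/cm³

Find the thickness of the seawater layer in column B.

Take the compensation level at the base of the deeper column (depth z_c below the surface of column A) and equate Σ ρ_i t_i down to z_c; mantle fills any gap and the z_c terms cancel.
Column A: 26.5×2.857 + (z_c − 26.5)×3.279
Column B: 0.161×0 + x×1.023 + 9×2.945 + (z_c − 0.161 − 9 − x)×3.279
The z_c×3.279 term appears on both sides and cancels. Collect the known terms of each column as K = Σ(ρt)_known − 3.279 × (depth of known layers): K_A = 75.7105 − 3.279×26.5 = −11.183; K_B = 26.505 − 3.279×(0.161 + 9) = −3.533919.
Balance: K_A = K_B − x×(3.279 − 1.023), so x = (K_B − K_A)/(3.279 − 1.023) = 7.64908/2.256 = 3.39 km.

3.39 km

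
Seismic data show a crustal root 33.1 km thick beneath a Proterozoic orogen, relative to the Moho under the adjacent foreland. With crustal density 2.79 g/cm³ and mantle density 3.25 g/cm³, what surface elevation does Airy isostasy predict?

By Archimedes' principle applied to the lithosphere: ρ_c h = (ρ_m − ρ_c) r.
h = r (ρ_m − ρ_c) / ρ_c = 33.1 km × (3.25 − 2.79) / 2.79 = 5.46 km.

5.46 km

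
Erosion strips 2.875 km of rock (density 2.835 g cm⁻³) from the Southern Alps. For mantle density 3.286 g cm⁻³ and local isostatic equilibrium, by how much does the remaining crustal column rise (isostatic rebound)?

2.48 km

Unloading: uplift u = e ρ_c/ρ_m = 2.875 km × 2.835/3.286 = 2.48 km.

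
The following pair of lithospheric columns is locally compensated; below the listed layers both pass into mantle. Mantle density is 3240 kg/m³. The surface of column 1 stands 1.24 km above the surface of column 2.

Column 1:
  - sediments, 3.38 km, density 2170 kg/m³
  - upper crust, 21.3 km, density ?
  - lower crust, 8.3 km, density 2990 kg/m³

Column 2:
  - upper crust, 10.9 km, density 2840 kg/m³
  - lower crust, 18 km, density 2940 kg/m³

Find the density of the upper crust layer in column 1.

Take the compensation level at the base of the deeper column (depth z_c below the surface of column 1) and equate Σ ρ_i t_i down to z_c; mantle fills any gap and the z_c terms cancel.
Column 1: 3.38×2170 + 21.3×ρ + 8.3×2990 + (z_c − 32.98)×3240
Column 2: 1.24×0 + 10.9×2840 + 18×2940 + (z_c − 1.24 − 28.9)×3240
The z_c×3240 term appears on both sides and cancels. Collect the known terms of each column as K = Σ(ρt)_known − 3240 × (depth of known layers): K_1 = 32151.6 − 3240×32.98 = −74703.6; K_2 = 83876 − 3240×(1.24 + 28.9) = −13777.6.
Balance: K_1 + 21.3×ρ = K_2, so ρ = (K_2 − K_1)/21.3 = 60926/21.3 = 2860 kg/m³.

2860 kg/m³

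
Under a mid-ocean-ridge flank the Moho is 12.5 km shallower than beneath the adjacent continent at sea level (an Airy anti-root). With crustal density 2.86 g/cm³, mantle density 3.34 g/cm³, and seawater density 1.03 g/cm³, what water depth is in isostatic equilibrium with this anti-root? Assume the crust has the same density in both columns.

3.28 km

Replacing a thickness d of crust by seawater at the top must be balanced by replacing crust with mantle at the base: d (ρ_c − ρ_w) = a (ρ_m − ρ_c).
d = a (ρ_m − ρ_c)/(ρ_c − ρ_w) = 12.5 km × 0.48/1.83 = 3.28 km.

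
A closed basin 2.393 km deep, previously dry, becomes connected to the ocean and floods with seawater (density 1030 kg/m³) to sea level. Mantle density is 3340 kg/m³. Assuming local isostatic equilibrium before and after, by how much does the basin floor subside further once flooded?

1.07 km

After flooding the water column is d + s deep. Its weight must equal the weight of mantle displaced by the extra subsidence s: (d + s) ρ_w = s ρ_m.
s = d ρ_w / (ρ_m − ρ_w) = 2.393 km × 1030/(3340 − 1030) = 1.07 km.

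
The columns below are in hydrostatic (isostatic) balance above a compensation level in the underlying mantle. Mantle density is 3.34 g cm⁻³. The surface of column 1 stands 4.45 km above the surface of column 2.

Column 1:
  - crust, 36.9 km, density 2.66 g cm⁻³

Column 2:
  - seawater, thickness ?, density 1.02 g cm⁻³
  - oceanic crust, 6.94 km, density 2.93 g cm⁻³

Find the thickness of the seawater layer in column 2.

Take the compensation level at the base of the deeper column (depth z_c below the surface of column 1) and equate Σ ρ_i t_i down to z_c; mantle fills any gap and the z_c terms cancel.
Column 1: 36.9×2.66 + (z_c − 36.9)×3.34
Column 2: 4.45×0 + x×1.02 + 6.94×2.93 + (z_c − 4.45 − 6.94 − x)×3.34
The z_c×3.34 term appears on both sides and cancels. Collect the known terms of each column as K = Σ(ρt)_known − 3.34 × (depth of known layers): K_1 = 98.154 − 3.34×36.9 = −25.092; K_2 = 20.3342 − 3.34×(4.45 + 6.94) = −17.7084.
Balance: K_1 = K_2 − x×(3.34 − 1.02), so x = (K_2 − K_1)/(3.34 − 1.02) = 7.3836/2.32 = 3.18 km.

3.18 km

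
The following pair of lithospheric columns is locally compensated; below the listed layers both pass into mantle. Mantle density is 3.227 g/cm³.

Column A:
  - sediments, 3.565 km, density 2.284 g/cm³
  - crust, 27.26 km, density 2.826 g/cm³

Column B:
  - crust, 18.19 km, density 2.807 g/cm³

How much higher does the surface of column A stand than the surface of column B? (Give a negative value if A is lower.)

2.06 km

For any compensation level in the mantle, the mantle terms cancel and isostasy reduces to e = (Σt_A − Σt_B) − (Σ(ρt)_A − Σ(ρt)_B) / ρ_m.
Σt_A = 30.825 km; Σt_B = 18.19 km; Σ(ρt)_A = 85.17922; Σ(ρt)_B = 51.05933 (in km·g/cm³).
e = (30.825 − 18.19) − (85.17922 − 51.05933) / 3.227 = 2.06 km.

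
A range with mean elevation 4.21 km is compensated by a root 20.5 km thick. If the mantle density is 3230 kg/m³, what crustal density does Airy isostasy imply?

ρ_c h = (ρ_m − ρ_c) r → ρ_c (h + r) = ρ_m r → ρ_c = ρ_m r / (h + r).
ρ_c = 3230 × 20.5 km / (4.21 km + 20.5 km) = 2680 kg/m³.

2680 kg/m³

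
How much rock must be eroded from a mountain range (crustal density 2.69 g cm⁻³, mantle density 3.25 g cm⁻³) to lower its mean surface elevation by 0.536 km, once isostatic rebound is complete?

3.11 km

Net drop Δ = e − u = e − e ρ_c/ρ_m = e (ρ_m − ρ_c)/ρ_m.
e = Δ ρ_m/(ρ_m − ρ_c) = 0.536 km × 3.25/0.56 = 3.11 km.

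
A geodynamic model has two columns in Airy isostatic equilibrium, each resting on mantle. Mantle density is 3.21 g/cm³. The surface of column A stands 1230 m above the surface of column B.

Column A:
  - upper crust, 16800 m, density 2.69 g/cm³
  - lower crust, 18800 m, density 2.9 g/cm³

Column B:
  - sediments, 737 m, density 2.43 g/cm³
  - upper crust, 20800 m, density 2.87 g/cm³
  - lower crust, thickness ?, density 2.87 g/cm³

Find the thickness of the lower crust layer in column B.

8730 m

Take the compensation level at the base of the deeper column (depth z_c below the surface of column A) and equate Σ ρ_i t_i down to z_c; mantle fills any gap and the z_c terms cancel.
Column A: 16800×2.69 + 18800×2.9 + (z_c − 35600)×3.21
Column B: 1230×0 + 737×2.43 + 20800×2.87 + x×2.87 + (z_c − 1230 − 21537 − x)×3.21
The z_c×3.21 term appears on both sides and cancels. Collect the known terms of each column as K = Σ(ρt)_known − 3.21 × (depth of known layers): K_A = 99712 − 3.21×35600 = −14564; K_B = 61486.91 − 3.21×(1230 + 21537) = −11595.16.
Balance: K_A = K_B − x×(3.21 − 2.87), so x = (K_B − K_A)/(3.21 − 2.87) = 2968.84/0.34 = 8730 m.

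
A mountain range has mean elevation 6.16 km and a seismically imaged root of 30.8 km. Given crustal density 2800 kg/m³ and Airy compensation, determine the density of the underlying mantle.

3360 kg/m³

Airy balance: ρ_c h = (ρ_m − ρ_c) r → ρ_m = ρ_c (1 + h/r).
ρ_m = 2800 × (1 + 6.16 km/30.8 km) = 3360 kg/m³.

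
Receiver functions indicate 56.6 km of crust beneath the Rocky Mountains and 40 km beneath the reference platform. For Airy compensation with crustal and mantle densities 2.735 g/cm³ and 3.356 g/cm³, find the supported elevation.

Excess crust Δ = 56.6 km − 40 km = 16.6 km, split between elevation h and root r with h + r = Δ.
Airy balance ρ_c h = (ρ_m − ρ_c) r gives r = h ρ_c/(ρ_m − ρ_c), so h (1 + ρ_c/(ρ_m − ρ_c)) = Δ, i.e. h = Δ (ρ_m − ρ_c)/ρ_m.
h = 16.6 km × 0.621/3.356 = 3.07 km.

3.07 km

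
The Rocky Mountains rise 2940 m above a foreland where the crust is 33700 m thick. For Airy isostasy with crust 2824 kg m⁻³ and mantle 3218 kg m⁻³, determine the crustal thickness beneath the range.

57700 m

Root depth r = h ρ_c / (ρ_m − ρ_c) = 2940 m × 2824 / 394 = 21070 m.
Total thickness = T + h + r = 33700 m + 2940 m + 21070 m = 57700 m.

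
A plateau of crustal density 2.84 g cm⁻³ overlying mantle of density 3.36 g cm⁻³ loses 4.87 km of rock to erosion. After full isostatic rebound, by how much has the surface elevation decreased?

0.754 km

Rebound u = e ρ_c/ρ_m = 4.87 km × 2.84/3.36 = 4.116 km.
Net surface drop = e − u = 4.87 km − 4.116 km = e (ρ_m − ρ_c)/ρ_m = 0.754 km.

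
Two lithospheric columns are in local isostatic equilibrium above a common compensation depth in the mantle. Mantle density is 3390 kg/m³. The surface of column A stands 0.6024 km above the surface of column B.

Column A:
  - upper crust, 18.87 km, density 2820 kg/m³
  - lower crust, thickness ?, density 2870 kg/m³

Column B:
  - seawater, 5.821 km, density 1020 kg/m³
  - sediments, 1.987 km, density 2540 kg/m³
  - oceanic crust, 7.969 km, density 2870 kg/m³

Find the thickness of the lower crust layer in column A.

Take the compensation level at the base of the deeper column (depth z_c below the surface of column A) and equate Σ ρ_i t_i down to z_c; mantle fills any gap and the z_c terms cancel.
Column A: 18.87×2820 + x×2870 + (z_c − 18.87 − x)×3390
Column B: 0.6024×0 + 5.821×1020 + 1.987×2540 + 7.969×2870 + (z_c − 0.6024 − 15.777)×3390
The z_c×3390 term appears on both sides and cancels. Collect the known terms of each column as K = Σ(ρt)_known − 3390 × (depth of known layers): K_A = 53213.4 − 3390×18.87 = −10755.9; K_B = 33855.43 − 3390×(0.6024 + 15.777) = −21670.736.
Balance: K_A − x×(3390 − 2870) = K_B, so x = (K_A − K_B)/(3390 − 2870) = 10914.8/520 = 21 km.

21 km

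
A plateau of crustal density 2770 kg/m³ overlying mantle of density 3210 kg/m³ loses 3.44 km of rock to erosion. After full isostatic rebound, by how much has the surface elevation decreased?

0.472 km

Rebound u = e ρ_c/ρ_m = 3.44 km × 2770/3210 = 2.968 km.
Net surface drop = e − u = 3.44 km − 2.968 km = e (ρ_m − ρ_c)/ρ_m = 0.472 km.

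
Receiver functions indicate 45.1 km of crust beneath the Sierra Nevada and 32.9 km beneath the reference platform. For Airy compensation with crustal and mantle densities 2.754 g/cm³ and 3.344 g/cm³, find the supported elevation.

Excess crust Δ = 45.1 km − 32.9 km = 12.2 km, split between elevation h and root r with h + r = Δ.
Airy balance ρ_c h = (ρ_m − ρ_c) r gives r = h ρ_c/(ρ_m − ρ_c), so h (1 + ρ_c/(ρ_m − ρ_c)) = Δ, i.e. h = Δ (ρ_m − ρ_c)/ρ_m.
h = 12.2 km × 0.59/3.344 = 2.15 km.

2.15 km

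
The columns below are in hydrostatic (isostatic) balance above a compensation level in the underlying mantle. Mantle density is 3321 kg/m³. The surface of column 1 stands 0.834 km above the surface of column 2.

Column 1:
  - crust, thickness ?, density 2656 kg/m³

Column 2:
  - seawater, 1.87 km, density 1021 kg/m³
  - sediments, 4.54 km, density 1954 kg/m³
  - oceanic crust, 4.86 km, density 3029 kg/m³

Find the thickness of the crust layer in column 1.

Take the compensation level at the base of the deeper column (depth z_c below the surface of column 1) and equate Σ ρ_i t_i down to z_c; mantle fills any gap and the z_c terms cancel.
Column 1: x×2656 + (z_c − 0 − x)×3321
Column 2: 0.834×0 + 1.87×1021 + 4.54×1954 + 4.86×3029 + (z_c − 0.834 − 11.27)×3321
The z_c×3321 term appears on both sides and cancels. Collect the known terms of each column as K = Σ(ρt)_known − 3321 × (depth of known layers): K_1 = 0 − 3321×0 = 0; K_2 = 25501.37 − 3321×(0.834 + 11.27) = −14696.014.
Balance: K_1 − x×(3321 − 2656) = K_2, so x = (K_1 − K_2)/(3321 − 2656) = 14696/665 = 22.1 km.

22.1 km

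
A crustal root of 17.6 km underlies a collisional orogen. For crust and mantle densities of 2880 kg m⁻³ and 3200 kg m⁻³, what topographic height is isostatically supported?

By Archimedes' principle applied to the lithosphere: ρ_c h = (ρ_m − ρ_c) r.
h = r (ρ_m − ρ_c) / ρ_c = 17.6 km × (3200 − 2880) / 2880 = 1.96 km.

1.96 km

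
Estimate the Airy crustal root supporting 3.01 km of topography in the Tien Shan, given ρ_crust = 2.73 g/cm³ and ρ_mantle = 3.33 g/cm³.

Equating mass per unit area of the two columns: the weight of the topography is balanced by the buoyancy of the root, ρ_c h = (ρ_m − ρ_c) r.
r = h · ρ_c / (ρ_m − ρ_c) = 3.01 km × 2.73 / (3.33 − 2.73) = 13.7 km.

13.7 km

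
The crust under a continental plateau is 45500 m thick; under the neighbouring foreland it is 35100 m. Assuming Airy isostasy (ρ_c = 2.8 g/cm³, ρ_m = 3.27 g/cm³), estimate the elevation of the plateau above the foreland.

Excess crust Δ = 45500 m − 35100 m = 10400 m, split between elevation h and root r with h + r = Δ.
Airy balance ρ_c h = (ρ_m − ρ_c) r gives r = h ρ_c/(ρ_m − ρ_c), so h (1 + ρ_c/(ρ_m − ρ_c)) = Δ, i.e. h = Δ (ρ_m − ρ_c)/ρ_m.
h = 10400 m × 0.47/3.27 = 1490 m.

1490 m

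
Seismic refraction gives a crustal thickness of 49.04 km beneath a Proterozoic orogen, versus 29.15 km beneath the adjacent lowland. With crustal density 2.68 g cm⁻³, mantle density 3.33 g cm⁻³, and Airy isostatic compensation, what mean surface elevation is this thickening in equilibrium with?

Excess crust Δ = 49.04 km − 29.15 km = 19.89 km, split between elevation h and root r with h + r = Δ.
Airy balance ρ_c h = (ρ_m − ρ_c) r gives r = h ρ_c/(ρ_m − ρ_c), so h (1 + ρ_c/(ρ_m − ρ_c)) = Δ, i.e. h = Δ (ρ_m − ρ_c)/ρ_m.
h = 19.89 km × 0.65/3.33 = 3.88 km.

3.88 km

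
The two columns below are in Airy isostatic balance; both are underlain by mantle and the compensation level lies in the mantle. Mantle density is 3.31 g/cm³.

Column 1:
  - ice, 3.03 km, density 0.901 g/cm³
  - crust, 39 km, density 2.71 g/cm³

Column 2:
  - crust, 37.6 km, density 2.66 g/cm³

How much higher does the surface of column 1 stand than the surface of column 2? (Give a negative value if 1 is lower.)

For any compensation level in the mantle, the mantle terms cancel and isostasy reduces to e = (Σt_1 − Σt_2) − (Σ(ρt)_1 − Σ(ρt)_2) / ρ_m.
Σt_1 = 42.03 km; Σt_2 = 37.6 km; Σ(ρt)_1 = 108.42003; Σ(ρt)_2 = 100.016 (in km·g/cm³).
e = (42.03 − 37.6) − (108.42003 − 100.016) / 3.31 = 1.89 km.

1.89 km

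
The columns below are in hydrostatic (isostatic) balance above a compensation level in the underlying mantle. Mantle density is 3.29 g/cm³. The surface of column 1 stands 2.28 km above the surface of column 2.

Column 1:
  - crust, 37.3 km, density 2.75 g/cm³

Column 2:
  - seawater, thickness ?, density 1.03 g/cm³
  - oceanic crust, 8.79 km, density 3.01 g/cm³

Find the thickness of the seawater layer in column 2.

Take the compensation level at the base of the deeper column (depth z_c below the surface of column 1) and equate Σ ρ_i t_i down to z_c; mantle fills any gap and the z_c terms cancel.
Column 1: 37.3×2.75 + (z_c − 37.3)×3.29
Column 2: 2.28×0 + x×1.03 + 8.79×3.01 + (z_c − 2.28 − 8.79 − x)×3.29
The z_c×3.29 term appears on both sides and cancels. Collect the known terms of each column as K = Σ(ρt)_known − 3.29 × (depth of known layers): K_1 = 102.575 − 3.29×37.3 = −20.142; K_2 = 26.4579 − 3.29×(2.28 + 8.79) = −9.9624.
Balance: K_1 = K_2 − x×(3.29 − 1.03), so x = (K_2 − K_1)/(3.29 − 1.03) = 10.1796/2.26 = 4.5 km.

4.5 km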